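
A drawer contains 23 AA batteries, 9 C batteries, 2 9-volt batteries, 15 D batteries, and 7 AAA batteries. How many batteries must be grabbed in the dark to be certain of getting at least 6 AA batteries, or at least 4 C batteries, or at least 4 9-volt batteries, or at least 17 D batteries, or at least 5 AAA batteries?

30

The worst case stops just short of every target: 5 AA, 3 C, all 2 9-volt, all 15 D, 4 AAA — 5 + 3 + 2 + 15 + 4 = 29 batteries.
One more battery must push some type to its target, so 29 + 1 = 30.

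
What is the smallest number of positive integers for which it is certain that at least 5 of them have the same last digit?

41

There are 10 possible last digits acting as pigeonholes.
With 10 × 4 = 40 positive integers we could place exactly 4 in each, with no class reaching 5.
One more forces some class to hold 5, so 40 + 1 = 41.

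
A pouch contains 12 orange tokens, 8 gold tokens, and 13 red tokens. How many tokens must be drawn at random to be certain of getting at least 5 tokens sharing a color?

13

Treat the 3 colors as pigeonholes.
The worst case takes 4 tokens of each color without reaching 5 of any: 3 × 4 = 12.
The next token must bring some color to 5, so 12 + 1 = 13.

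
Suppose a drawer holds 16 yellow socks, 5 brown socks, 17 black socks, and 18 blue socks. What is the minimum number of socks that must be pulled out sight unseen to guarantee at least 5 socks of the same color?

The worst case takes 4 socks of each color without reaching 5 of any: 4 × 4 = 16.
The next sock must bring some color to 5, so 16 + 1 = 17.

17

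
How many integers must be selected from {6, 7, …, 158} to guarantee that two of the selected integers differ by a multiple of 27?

Use the pigeonhole principle on residue classes: group the integers by remainder mod 27; there are 27 residue classes, each nonempty in this range.
Choosing one from each class (27 integers) avoids any shared remainder.
One more choice must repeat a class, so two differ by a multiple of 27. Hence 27 + 1 = 28.

28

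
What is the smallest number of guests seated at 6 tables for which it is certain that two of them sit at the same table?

7

There are 6 tables acting as pigeonholes.
With 6 guests we could place one in each, avoiding any repeat.
One more forces some class to hold 2, so 6 + 1 = 7.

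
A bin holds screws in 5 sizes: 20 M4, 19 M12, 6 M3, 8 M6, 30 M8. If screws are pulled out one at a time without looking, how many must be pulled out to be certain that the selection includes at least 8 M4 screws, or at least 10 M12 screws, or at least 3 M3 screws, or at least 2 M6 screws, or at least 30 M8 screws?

49

Each of the 5 sizes has its own threshold; avoid all of them simultaneously.
The worst case stops just short of every target: 7 M4, 9 M12, 2 M3, 1 M6, 29 M8 — 7 + 9 + 2 + 1 + 29 = 48 screws.
One more screw must push some size to its target, so 48 + 1 = 49.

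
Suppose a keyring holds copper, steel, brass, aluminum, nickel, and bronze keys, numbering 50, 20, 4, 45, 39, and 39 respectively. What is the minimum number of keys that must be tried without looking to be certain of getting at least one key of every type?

194

The hardest type to obtain is brass: we could draw every other key first — 197 − 4 = 193 keys — without a single brass one.
The next draw must be brass, so 193 + 1 = 194.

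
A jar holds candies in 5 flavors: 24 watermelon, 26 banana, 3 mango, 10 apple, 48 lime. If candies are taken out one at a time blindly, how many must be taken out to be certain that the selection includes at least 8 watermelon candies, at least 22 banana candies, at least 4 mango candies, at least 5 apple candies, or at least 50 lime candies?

84

Each of the 5 flavors has its own threshold; avoid all of them simultaneously.
The worst case stops just short of every target: 7 watermelon, 21 banana, 3 mango, 4 apple, all 48 lime — 7 + 21 + 3 + 4 + 48 = 83 candies.
One more candy must push some flavor to its target, so 83 + 1 = 84.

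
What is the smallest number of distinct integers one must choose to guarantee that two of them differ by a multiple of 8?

Use the pigeonhole principle on residue classes: two integers differ by a multiple of 8 exactly when they share a remainder mod 8.
There are 8 residue classes mod 8, so 8 integers can all lie in distinct classes.
One more integer must repeat a residue, giving a difference divisible by 8. So n = 8 + 1 = 9.

9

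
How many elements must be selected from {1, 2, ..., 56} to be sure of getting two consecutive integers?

29

Partition {1, …, 56} into 28 pairs: {1,2}, {3,4}, …, {55,56}.
Choosing 28 integers — say the 28 even numbers 2, 4, …, 56 — takes one from each pair and avoids the property.
Choosing 29 forces two into the same pair by pigeonhole, and those are consecutive. So 29.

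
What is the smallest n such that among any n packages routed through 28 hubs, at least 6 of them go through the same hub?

141

There are 28 hubs acting as pigeonholes.
With 28 × 5 = 140 packages we could place exactly 5 in each, with no class reaching 6.
One more forces some class to hold 6, so 140 + 1 = 141.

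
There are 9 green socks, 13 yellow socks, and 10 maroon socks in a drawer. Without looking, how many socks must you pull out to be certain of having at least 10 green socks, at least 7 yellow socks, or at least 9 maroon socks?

Each of the 3 colors has its own threshold; avoid all of them simultaneously.
The worst case stops just short of every target: 9 green, 6 yellow, 8 maroon — 9 + 6 + 8 = 23 socks.
One more sock must push some color to its target, so 23 + 1 = 24.

24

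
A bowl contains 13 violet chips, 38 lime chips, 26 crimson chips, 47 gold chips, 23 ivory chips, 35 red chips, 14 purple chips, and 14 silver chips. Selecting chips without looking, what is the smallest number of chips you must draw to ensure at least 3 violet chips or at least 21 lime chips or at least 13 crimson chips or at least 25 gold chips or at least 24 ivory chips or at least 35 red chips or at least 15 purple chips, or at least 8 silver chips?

The worst case stops just short of every target: 2 violet, 20 lime, 12 crimson, 24 gold, 23 ivory, 34 red, 14 purple, 7 silver — 2 + 20 + 12 + 24 + 23 + 34 + 14 + 7 = 136 chips.
One more chip must push some color to its target, so 136 + 1 = 137.

137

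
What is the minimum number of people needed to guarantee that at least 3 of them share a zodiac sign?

There are 12 zodiac signs acting as pigeonholes.
With 12 × 2 = 24 people we could place exactly 2 in each, with no class reaching 3.
One more forces some class to hold 3, so 24 + 1 = 25.

25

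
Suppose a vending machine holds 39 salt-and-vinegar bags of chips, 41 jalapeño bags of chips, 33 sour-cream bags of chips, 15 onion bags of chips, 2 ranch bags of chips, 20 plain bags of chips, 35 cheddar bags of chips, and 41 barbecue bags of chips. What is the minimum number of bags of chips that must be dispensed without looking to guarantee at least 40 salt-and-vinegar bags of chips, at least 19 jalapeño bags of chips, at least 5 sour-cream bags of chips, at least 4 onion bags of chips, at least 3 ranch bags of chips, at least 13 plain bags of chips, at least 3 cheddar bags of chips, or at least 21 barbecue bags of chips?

The worst case stops just short of every target: 39 salt-and-vinegar, 18 jalapeño, 4 sour-cream, 3 onion, 2 ranch, 12 plain, 2 cheddar, 20 barbecue — 39 + 18 + 4 + 3 + 2 + 12 + 2 + 20 = 100 bags of chips.
One more bag of chips must push some flavor to its target, so 100 + 1 = 101.

101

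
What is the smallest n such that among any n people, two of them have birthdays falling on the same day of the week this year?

There are 7 days of the week acting as pigeonholes.
With 7 people we could place one in each, avoiding any repeat.
One more forces some class to hold 2, so 7 + 1 = 8.

8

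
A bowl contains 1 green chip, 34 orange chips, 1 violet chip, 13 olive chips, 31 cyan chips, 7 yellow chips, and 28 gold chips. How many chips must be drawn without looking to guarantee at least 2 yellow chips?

To avoid yellow chips as long as possible, exhaust the other 6 colors first.
The worst case draws every non-yellow chip first: 1 + 34 + 1 + 13 + 31 + 28 = 108.
The next 2 draws are then forced to be yellow, giving 108 + 2 = 110.

110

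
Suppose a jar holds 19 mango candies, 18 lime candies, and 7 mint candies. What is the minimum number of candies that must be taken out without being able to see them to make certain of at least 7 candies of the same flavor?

19

The worst case takes 6 candies of each flavor without reaching 7 of any: 3 × 6 = 18.
The next candy must bring some flavor to 7, so 18 + 1 = 19.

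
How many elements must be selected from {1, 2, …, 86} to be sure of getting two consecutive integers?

44

Partition {1, …, 86} into 43 pairs: {1,2}, {3,4}, …, {85,86}.
Choosing 43 integers — say the 43 even numbers 2, 4, …, 86 — takes one from each pair and avoids the property.
Choosing 44 forces two into the same pair by pigeonhole, and those are consecutive. So 44.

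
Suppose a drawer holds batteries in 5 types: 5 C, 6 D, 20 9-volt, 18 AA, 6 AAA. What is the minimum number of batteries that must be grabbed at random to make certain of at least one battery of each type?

51

The hardest type to obtain is C: we could draw every other battery first — 55 − 5 = 50 batteries — without a single C one.
The next draw must be C, so 50 + 1 = 51.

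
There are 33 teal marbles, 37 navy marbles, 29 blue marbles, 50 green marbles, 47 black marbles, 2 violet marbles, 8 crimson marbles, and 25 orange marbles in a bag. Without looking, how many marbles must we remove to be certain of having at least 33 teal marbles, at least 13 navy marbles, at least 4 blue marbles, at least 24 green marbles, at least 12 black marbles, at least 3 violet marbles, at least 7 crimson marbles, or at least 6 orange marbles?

95

The worst case stops just short of every target: 32 teal, 12 navy, 3 blue, 23 green, 11 black, 2 violet, 6 crimson, 5 orange — 32 + 12 + 3 + 23 + 11 + 2 + 6 + 5 = 94 marbles.
One more marble must push some color to its target, so 94 + 1 = 95.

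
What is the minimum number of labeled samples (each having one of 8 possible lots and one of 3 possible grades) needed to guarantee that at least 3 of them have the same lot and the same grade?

There are 8 × 3 = 24 (lot, grade) combinations acting as pigeonholes.
With 24 × 2 = 48 labeled samples we could place exactly 2 in each, with no (lot, grade) pair reaching 3.
One more forces some (lot, grade) pair to hold 3, so 48 + 1 = 49.

49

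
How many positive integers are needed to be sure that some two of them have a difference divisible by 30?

31

Two integers differ by a multiple of 30 exactly when they share a remainder mod 30.
There are 30 residue classes mod 30, so 30 integers can all lie in distinct classes.
One more integer must repeat a residue, giving a difference divisible by 30. So n = 30 + 1 = 31.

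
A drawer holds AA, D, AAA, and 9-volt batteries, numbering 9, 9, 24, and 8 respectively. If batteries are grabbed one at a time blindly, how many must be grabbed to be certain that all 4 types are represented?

The hardest type to obtain is 9-volt: we could draw every other battery first — 50 − 8 = 42 batteries — without a single 9-volt one.
The next draw must be 9-volt, so 42 + 1 = 43.

43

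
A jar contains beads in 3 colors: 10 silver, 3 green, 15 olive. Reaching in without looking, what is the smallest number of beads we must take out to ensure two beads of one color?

4

The worst case takes 1 bead of each color without reaching 2 of any: 3 × 1 = 3.
The next bead must bring some color to 2, so 3 + 1 = 4.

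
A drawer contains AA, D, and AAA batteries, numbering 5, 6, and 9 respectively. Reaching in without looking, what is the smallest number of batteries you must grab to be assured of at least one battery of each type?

The hardest type to obtain is AA: we could draw every other battery first — 20 − 5 = 15 batteries — without a single AA one.
The next draw must be AA, so 15 + 1 = 16.

16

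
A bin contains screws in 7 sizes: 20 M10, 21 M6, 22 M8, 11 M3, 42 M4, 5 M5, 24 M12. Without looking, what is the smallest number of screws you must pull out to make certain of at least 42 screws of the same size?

Treat the 7 sizes as pigeonholes.
In the worst case we take at most 41 of each size, but all 20 M10, all 21 M6, all 22 M8, all 11 M3, all 5 M5, and all 24 M12 (fewer than 41), giving 20 + 21 + 22 + 11 + 41 + 5 + 24 = 144.
One more screw then forces some size to 42, so 144 + 1 = 145.

145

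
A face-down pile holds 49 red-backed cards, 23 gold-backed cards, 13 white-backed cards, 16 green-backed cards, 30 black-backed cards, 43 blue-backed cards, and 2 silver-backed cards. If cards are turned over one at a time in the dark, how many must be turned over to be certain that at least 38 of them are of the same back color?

159

In the worst case we take at most 37 of each back color, but all 23 gold-backed, all 13 white-backed, all 16 green-backed, all 30 black-backed, and all 2 silver-backed (fewer than 37), giving 37 + 23 + 13 + 16 + 30 + 37 + 2 = 158.
One more card then forces some back color to 38, so 158 + 1 = 159.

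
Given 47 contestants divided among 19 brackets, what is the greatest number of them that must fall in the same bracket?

The 47 contestants fall into 19 brackets.
If each of the 19 brackets held at most 2, the total would be at most 19 × 2 = 38 < 47, a contradiction.
So at least one holds ⌈47/19⌉ = 3.

3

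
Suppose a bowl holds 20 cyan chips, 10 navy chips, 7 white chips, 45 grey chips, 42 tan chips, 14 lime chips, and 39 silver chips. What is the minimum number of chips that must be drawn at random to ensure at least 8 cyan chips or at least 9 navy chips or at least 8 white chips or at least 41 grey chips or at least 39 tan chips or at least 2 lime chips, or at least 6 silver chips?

Each of the 7 colors has its own threshold; avoid all of them simultaneously.
The worst case stops just short of every target: 7 cyan, 8 navy, 7 white, 40 grey, 38 tan, 1 lime, 5 silver — 7 + 8 + 7 + 40 + 38 + 1 + 5 = 106 chips.
One more chip must push some color to its target, so 106 + 1 = 107.

107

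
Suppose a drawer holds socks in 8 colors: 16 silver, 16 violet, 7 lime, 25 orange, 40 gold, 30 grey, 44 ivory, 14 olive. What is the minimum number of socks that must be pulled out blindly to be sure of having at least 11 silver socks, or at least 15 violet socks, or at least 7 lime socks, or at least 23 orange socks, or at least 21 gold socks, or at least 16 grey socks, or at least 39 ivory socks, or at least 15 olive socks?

The worst case stops just short of every target: 10 silver, 14 violet, 6 lime, 22 orange, 20 gold, 15 grey, 38 ivory, 14 olive — 10 + 14 + 6 + 22 + 20 + 15 + 38 + 14 = 139 socks.
One more sock must push some color to its target, so 139 + 1 = 140.

140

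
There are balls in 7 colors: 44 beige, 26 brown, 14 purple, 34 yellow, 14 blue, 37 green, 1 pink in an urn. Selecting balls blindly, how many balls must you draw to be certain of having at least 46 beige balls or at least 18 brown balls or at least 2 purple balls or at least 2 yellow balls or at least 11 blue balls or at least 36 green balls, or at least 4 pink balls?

The worst case stops just short of every target: all 44 beige, 17 brown, 1 purple, 1 yellow, 10 blue, 35 green, all 1 pink — 44 + 17 + 1 + 1 + 10 + 35 + 1 = 109 balls.
One more ball must push some color to its target, so 109 + 1 = 110.

110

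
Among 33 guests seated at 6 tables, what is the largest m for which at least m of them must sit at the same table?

The 33 guests fall into 6 tables.
If each of the 6 tables held at most 5, the total would be at most 6 × 5 = 30 < 33, a contradiction.
So at least one holds ⌈33/6⌉ = 6.

6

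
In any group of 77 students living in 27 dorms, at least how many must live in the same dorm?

If each of the 27 dorms held at most 2, the total would be at most 27 × 2 = 54 < 77, a contradiction.
So at least one holds ⌈77/27⌉ = 3.

3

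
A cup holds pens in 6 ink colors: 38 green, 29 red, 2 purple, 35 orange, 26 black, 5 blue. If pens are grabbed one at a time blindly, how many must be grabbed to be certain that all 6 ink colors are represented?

134

The hardest ink color to obtain is purple: we could draw every other pen first — 135 − 2 = 133 pens — without a single purple one.
The next draw must be purple, so 133 + 1 = 134.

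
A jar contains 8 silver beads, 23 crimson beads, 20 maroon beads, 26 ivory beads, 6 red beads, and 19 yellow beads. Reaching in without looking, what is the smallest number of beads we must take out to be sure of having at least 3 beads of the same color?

The worst case takes 2 beads of each color without reaching 3 of any: 6 × 2 = 12.
The next bead must bring some color to 3, so 12 + 1 = 13.

13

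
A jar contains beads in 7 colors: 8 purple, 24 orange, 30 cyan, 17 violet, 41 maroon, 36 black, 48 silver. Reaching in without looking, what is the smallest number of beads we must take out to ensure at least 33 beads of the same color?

In the worst case we take at most 32 of each color, but all 8 purple, all 24 orange, all 30 cyan, and all 17 violet (fewer than 32), giving 8 + 24 + 30 + 17 + 32 + 32 + 32 = 175.
One more bead then forces some color to 33, so 175 + 1 = 176.

176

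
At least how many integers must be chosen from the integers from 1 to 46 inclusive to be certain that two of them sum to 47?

Partition {1, …, 46} into 23 pairs: {1,46}, {2,45}, …, {23,24}.
Choosing 23 integers — say the integers 1 through 23 — takes one from each pair and avoids the property.
Choosing 24 forces two into the same pair by pigeonhole, and those sum to 47. So 24.

24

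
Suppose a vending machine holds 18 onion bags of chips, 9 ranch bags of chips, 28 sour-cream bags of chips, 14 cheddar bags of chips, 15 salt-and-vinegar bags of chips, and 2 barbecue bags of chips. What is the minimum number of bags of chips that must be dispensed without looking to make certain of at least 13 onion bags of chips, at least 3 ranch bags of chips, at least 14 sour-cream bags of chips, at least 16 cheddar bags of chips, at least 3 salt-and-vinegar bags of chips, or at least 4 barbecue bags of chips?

Each of the 6 flavors has its own threshold; avoid all of them simultaneously.
The worst case stops just short of every target: 12 onion, 2 ranch, 13 sour-cream, all 14 cheddar, 2 salt-and-vinegar, all 2 barbecue — 12 + 2 + 13 + 14 + 2 + 2 = 45 bags of chips.
One more bag of chips must push some flavor to its target, so 45 + 1 = 46.

46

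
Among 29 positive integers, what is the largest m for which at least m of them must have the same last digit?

3

If each of the 10 possible last digits held at most 2, the total would be at most 10 × 2 = 20 < 29, a contradiction.
So at least one holds ⌈29/10⌉ = 3.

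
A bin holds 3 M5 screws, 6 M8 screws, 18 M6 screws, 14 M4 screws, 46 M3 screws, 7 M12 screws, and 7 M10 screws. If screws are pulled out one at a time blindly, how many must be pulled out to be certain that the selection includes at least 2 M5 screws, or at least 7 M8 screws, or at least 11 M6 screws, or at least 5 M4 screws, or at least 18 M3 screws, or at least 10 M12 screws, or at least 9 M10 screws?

53

Each of the 7 sizes has its own threshold; avoid all of them simultaneously.
The worst case stops just short of every target: 1 M5, 6 M8, 10 M6, 4 M4, 17 M3, all 7 M12, all 7 M10 — 1 + 6 + 10 + 4 + 17 + 7 + 7 = 52 screws.
One more screw must push some size to its target, so 52 + 1 = 53.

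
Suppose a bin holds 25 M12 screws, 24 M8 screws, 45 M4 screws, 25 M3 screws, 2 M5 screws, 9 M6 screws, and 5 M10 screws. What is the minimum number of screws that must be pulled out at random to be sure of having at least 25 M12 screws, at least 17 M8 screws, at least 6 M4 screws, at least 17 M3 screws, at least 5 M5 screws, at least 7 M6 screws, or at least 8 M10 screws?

The worst case stops just short of every target: 24 M12, 16 M8, 5 M4, 16 M3, all 2 M5, 6 M6, all 5 M10 — 24 + 16 + 5 + 16 + 2 + 6 + 5 = 74 screws.
One more screw must push some size to its target, so 74 + 1 = 75.

75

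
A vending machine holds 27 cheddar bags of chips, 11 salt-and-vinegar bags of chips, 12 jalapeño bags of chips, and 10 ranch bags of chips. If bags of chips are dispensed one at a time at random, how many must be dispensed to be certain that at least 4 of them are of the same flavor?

The worst case takes 3 bags of chips of each flavor without reaching 4 of any: 4 × 3 = 12.
The next bag of chips must bring some flavor to 4, so 12 + 1 = 13.

13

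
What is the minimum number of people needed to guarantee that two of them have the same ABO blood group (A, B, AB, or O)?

There are 4 ABO blood groups acting as pigeonholes.
With 4 people we could place one in each, avoiding any repeat.
One more forces some class to hold 2, so 4 + 1 = 5.

5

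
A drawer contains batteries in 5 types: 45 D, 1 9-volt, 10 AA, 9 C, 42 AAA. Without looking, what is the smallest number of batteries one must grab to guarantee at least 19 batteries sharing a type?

57

In the worst case we take at most 18 of each type, but all 1 9-volt, all 10 AA, and all 9 C (fewer than 18), giving 18 + 1 + 10 + 9 + 18 = 56.
One more battery then forces some type to 19, so 56 + 1 = 57.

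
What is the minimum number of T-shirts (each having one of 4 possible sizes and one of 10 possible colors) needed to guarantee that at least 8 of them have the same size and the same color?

281

There are 4 × 10 = 40 (size, color) combinations acting as pigeonholes.
With 40 × 7 = 280 T-shirts we could place exactly 7 in each, with no (size, color) pair reaching 8.
One more forces some (size, color) pair to hold 8, so 280 + 1 = 281.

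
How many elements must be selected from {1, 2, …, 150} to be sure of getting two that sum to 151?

Partition {1, …, 150} into 75 pairs: {1,150}, {2,149}, …, {75,76}.
Choosing 75 integers — say the integers 1 through 75 — takes one from each pair and avoids the property.
Choosing 76 forces two into the same pair by pigeonhole, and those sum to 151. So 76.

76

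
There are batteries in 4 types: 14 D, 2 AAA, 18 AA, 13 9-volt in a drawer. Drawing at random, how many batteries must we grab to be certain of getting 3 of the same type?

9

The worst case takes 2 batteries of each type without reaching 3 of any: 4 × 2 = 8.
The next battery must bring some type to 3, so 8 + 1 = 9.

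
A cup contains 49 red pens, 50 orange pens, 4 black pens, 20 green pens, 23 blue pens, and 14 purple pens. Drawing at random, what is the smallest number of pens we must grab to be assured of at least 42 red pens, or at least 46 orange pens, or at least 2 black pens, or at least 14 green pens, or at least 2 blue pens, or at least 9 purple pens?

110

Each of the 6 ink colors has its own threshold; avoid all of them simultaneously.
The worst case stops just short of every target: 41 red, 45 orange, 1 black, 13 green, 1 blue, 8 purple — 41 + 45 + 1 + 13 + 1 + 8 = 109 pens.
One more pen must push some ink color to its target, so 109 + 1 = 110.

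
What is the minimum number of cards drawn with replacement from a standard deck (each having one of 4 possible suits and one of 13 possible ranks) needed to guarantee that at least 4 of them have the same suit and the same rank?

157

There are 4 × 13 = 52 (suit, rank) combinations acting as pigeonholes.
With 52 × 3 = 156 cards drawn with replacement from a standard deck we could place exactly 3 in each, with no (suit, rank) pair reaching 4.
One more forces some (suit, rank) pair to hold 4, so 156 + 1 = 157.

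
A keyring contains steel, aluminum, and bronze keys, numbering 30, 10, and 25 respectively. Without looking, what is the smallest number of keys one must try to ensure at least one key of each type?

The hardest type to obtain is aluminum: we could draw every other key first — 65 − 10 = 55 keys — without a single aluminum one.
The next draw must be aluminum, so 55 + 1 = 56.

56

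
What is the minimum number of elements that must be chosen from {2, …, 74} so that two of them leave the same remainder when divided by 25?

Group the integers by remainder mod 25; there are 25 residue classes, each nonempty in this range.
Choosing one from each class (25 integers) avoids any shared remainder.
One more choice must repeat a class, so two differ by a multiple of 25. Hence 25 + 1 = 26.

26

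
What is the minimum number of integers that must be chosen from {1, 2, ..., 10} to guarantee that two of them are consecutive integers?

Partition {1, …, 10} into 5 pairs: {1,2}, {3,4}, …, {9,10}.
Choosing 5 integers — say the 5 even numbers 2, 4, …, 10 — takes one from each pair and avoids the property.
Choosing 6 forces two into the same pair by pigeonhole, and those are consecutive. So 6.

6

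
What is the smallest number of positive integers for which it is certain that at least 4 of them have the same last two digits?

301

There are 100 possible two-digit endings acting as pigeonholes.
With 100 × 3 = 300 positive integers we could place exactly 3 in each, with no class reaching 4.
One more forces some class to hold 4, so 300 + 1 = 301.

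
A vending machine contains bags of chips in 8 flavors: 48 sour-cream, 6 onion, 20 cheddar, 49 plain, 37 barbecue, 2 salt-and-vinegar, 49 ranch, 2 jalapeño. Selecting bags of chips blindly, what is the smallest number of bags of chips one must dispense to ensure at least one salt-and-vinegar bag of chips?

212

The worst case draws every non-salt-and-vinegar bag of chips first: 48 + 6 + 20 + 49 + 37 + 49 + 2 = 211.
The next draw is then forced to be salt-and-vinegar, giving 211 + 1 = 212.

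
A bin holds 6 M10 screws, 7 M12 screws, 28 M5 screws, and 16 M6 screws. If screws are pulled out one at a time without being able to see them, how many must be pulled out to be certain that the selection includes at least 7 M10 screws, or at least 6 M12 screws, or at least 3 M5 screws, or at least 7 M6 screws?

20

Each of the 4 sizes has its own threshold; avoid all of them simultaneously.
The worst case stops just short of every target: 6 M10, 5 M12, 2 M5, 6 M6 — 6 + 5 + 2 + 6 = 19 screws.
One more screw must push some size to its target, so 19 + 1 = 20.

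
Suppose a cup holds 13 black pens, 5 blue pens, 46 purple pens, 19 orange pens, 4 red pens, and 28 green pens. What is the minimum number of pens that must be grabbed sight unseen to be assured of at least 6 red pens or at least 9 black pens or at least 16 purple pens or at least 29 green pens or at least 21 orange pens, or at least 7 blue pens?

Each of the 6 ink colors has its own threshold; avoid all of them simultaneously.
The worst case stops just short of every target: 8 black, all 5 blue, 15 purple, all 19 orange, all 4 red, 28 green — 8 + 5 + 15 + 19 + 4 + 28 = 79 pens.
One more pen must push some ink color to its target, so 79 + 1 = 80.

80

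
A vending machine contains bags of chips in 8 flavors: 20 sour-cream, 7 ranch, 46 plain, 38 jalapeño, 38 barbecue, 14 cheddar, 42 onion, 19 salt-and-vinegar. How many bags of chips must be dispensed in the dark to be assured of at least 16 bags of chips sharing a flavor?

Treat the 8 flavors as pigeonholes.
In the worst case we take at most 15 of each flavor, but all 7 ranch and all 14 cheddar (fewer than 15), giving 15 + 7 + 15 + 15 + 15 + 14 + 15 + 15 = 111.
One more bag of chips then forces some flavor to 16, so 111 + 1 = 112.

112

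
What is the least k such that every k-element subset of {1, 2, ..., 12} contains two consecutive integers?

7

Partition {1, …, 12} into 6 pairs: {1,2}, {3,4}, …, {11,12}.
Choosing 6 integers — say the 6 even numbers 2, 4, …, 12 — takes one from each pair and avoids the property.
Choosing 7 forces two into the same pair by pigeonhole, and those are consecutive. So 7.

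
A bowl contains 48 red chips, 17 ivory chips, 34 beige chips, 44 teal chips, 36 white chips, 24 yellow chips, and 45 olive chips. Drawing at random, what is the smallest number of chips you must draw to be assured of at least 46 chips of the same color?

246

In the worst case we take at most 45 of each color, but all 17 ivory, all 34 beige, all 44 teal, all 36 white, and all 24 yellow (fewer than 45), giving 45 + 17 + 34 + 44 + 36 + 24 + 45 = 245.
One more chip then forces some color to 46, so 245 + 1 = 246.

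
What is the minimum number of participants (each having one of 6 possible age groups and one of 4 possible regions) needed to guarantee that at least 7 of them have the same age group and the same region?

There are 6 × 4 = 24 (age group, region) combinations acting as pigeonholes.
With 24 × 6 = 144 participants we could place exactly 6 in each, with no (age group, region) pair reaching 7.
One more forces some (age group, region) pair to hold 7, so 144 + 1 = 145.

145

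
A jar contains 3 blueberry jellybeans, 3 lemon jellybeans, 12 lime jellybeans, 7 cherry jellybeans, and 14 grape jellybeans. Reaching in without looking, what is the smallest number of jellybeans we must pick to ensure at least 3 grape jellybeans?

The worst case draws every non-grape jellybean first: 3 + 3 + 12 + 7 = 25.
The next 3 draws are then forced to be grape, giving 25 + 3 = 28.

28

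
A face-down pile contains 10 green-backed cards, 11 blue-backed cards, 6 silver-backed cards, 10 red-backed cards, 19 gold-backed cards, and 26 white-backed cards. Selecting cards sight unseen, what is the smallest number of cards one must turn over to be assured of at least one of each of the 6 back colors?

The hardest back color to obtain is silver-backed: we could draw every other card first — 82 − 6 = 76 cards — without a single silver-backed one.
The next draw must be silver-backed, so 76 + 1 = 77.

77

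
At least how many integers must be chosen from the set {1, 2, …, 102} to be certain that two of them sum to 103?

Partition {1, …, 102} into 51 pairs: {1,102}, {2,101}, …, {51,52}.
Choosing 51 integers — say the integers 1 through 51 — takes one from each pair and avoids the property.
Choosing 52 forces two into the same pair by pigeonhole, and those sum to 103. So 52.

52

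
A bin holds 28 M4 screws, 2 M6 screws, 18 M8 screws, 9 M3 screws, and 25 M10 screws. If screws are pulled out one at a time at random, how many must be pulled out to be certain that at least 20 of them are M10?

77

To avoid M10 screws as long as possible, exhaust the other 4 sizes first.
The worst case draws every non-M10 screw first: 28 + 2 + 18 + 9 = 57.
The next 20 draws are then forced to be M10, giving 57 + 20 = 77.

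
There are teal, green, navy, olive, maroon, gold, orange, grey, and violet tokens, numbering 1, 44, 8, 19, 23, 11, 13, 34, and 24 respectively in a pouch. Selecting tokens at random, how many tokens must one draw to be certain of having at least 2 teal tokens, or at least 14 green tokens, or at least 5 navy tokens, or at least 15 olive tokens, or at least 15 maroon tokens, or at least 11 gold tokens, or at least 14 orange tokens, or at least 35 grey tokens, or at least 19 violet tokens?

The worst case stops just short of every target: 1 teal, 13 green, 4 navy, 14 olive, 14 maroon, 10 gold, 13 orange, 34 grey, 18 violet — 1 + 13 + 4 + 14 + 14 + 10 + 13 + 34 + 18 = 121 tokens.
One more token must push some color to its target, so 121 + 1 = 122.

122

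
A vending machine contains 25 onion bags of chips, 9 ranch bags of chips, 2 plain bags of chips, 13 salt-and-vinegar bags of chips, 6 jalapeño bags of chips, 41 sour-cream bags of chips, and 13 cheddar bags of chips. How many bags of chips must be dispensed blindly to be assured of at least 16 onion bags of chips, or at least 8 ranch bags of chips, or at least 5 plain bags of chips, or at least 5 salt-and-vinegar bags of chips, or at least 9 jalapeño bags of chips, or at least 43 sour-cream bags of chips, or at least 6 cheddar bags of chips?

Each of the 7 flavors has its own threshold; avoid all of them simultaneously.
The worst case stops just short of every target: 15 onion, 7 ranch, all 2 plain, 4 salt-and-vinegar, all 6 jalapeño, all 41 sour-cream, 5 cheddar — 15 + 7 + 2 + 4 + 6 + 41 + 5 = 80 bags of chips.
One more bag of chips must push some flavor to its target, so 80 + 1 = 81.

81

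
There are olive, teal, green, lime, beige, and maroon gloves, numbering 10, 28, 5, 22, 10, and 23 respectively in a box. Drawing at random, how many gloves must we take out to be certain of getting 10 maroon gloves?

The worst case draws every non-maroon glove first: 10 + 28 + 5 + 22 + 10 = 75.
The next 10 draws are then forced to be maroon, giving 75 + 10 = 85.

85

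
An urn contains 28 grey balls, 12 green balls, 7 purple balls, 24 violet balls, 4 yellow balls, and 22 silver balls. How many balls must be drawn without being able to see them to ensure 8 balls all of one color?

Treat the 6 colors as pigeonholes.
In the worst case we take at most 7 of each color, but all 4 yellow (fewer than 7), giving 7 + 7 + 7 + 7 + 4 + 7 = 39.
One more ball then forces some color to 8, so 39 + 1 = 40.

40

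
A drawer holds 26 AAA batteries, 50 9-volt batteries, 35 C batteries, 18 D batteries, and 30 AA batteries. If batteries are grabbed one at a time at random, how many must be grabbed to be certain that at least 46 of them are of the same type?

In the worst case we take at most 45 of each type, but all 26 AAA, all 35 C, all 18 D, and all 30 AA (fewer than 45), giving 26 + 45 + 35 + 18 + 30 = 154.
One more battery then forces some type to 46, so 154 + 1 = 155.

155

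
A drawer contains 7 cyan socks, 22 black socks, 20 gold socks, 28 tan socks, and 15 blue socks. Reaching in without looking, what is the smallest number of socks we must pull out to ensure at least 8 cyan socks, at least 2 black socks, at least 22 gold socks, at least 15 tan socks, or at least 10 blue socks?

52

The worst case stops just short of every target: 7 cyan, 1 black, all 20 gold, 14 tan, 9 blue — 7 + 1 + 20 + 14 + 9 = 51 socks.
One more sock must push some color to its target, so 51 + 1 = 52.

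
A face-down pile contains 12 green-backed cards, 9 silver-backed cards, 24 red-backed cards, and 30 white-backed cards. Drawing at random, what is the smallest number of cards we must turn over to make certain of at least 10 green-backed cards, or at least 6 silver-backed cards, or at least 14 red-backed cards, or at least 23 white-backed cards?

50

The worst case stops just short of every target: 9 green-backed, 5 silver-backed, 13 red-backed, 22 white-backed — 9 + 5 + 13 + 22 = 49 cards.
One more card must push some back color to its target, so 49 + 1 = 50.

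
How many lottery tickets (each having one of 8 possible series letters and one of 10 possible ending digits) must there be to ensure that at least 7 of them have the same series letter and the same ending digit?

481

There are 8 × 10 = 80 (series letter, ending digit) combinations acting as pigeonholes.
With 80 × 6 = 480 lottery tickets we could place exactly 6 in each, with no (series letter, ending digit) pair reaching 7.
One more forces some (series letter, ending digit) pair to hold 7, so 480 + 1 = 481.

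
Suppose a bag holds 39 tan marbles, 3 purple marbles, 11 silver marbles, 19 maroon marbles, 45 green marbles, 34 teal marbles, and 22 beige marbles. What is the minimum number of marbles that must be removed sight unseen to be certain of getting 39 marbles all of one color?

Treat the 7 colors as pigeonholes.
In the worst case we take at most 38 of each color, but all 3 purple, all 11 silver, all 19 maroon, all 34 teal, and all 22 beige (fewer than 38), giving 38 + 3 + 11 + 19 + 38 + 34 + 22 = 165.
One more marble then forces some color to 39, so 165 + 1 = 166.

166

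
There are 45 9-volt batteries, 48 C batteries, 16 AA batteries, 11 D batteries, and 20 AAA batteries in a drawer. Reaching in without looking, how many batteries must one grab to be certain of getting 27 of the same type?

100

In the worst case we take at most 26 of each type, but all 16 AA, all 11 D, and all 20 AAA (fewer than 26), giving 26 + 26 + 16 + 11 + 20 = 99.
One more battery then forces some type to 27, so 99 + 1 = 100.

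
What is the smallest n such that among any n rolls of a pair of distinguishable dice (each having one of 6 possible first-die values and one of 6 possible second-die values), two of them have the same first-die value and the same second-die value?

There are 6 × 6 = 36 (first-die value, second-die value) combinations acting as pigeonholes.
With 36 rolls of a pair of distinguishable dice we could place one in each, avoiding any repeat.
One more forces some (first-die value, second-die value) pair to hold 2, so 36 + 1 = 37.

37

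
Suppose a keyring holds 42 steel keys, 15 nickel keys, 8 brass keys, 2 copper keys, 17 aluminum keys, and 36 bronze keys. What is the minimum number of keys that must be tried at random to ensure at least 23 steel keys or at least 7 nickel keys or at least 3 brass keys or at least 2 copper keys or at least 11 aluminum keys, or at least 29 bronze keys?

70

The worst case stops just short of every target: 22 steel, 6 nickel, 2 brass, 1 copper, 10 aluminum, 28 bronze — 22 + 6 + 2 + 1 + 10 + 28 = 69 keys.
One more key must push some type to its target, so 69 + 1 = 70.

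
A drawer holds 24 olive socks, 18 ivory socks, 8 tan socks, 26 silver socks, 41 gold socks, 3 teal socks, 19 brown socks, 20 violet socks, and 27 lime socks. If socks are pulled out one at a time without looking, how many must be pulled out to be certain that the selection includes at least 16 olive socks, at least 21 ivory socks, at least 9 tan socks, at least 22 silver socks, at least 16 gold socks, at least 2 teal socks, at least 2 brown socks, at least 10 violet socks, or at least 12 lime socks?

100

Each of the 9 colors has its own threshold; avoid all of them simultaneously.
The worst case stops just short of every target: 15 olive, all 18 ivory, 8 tan, 21 silver, 15 gold, 1 teal, 1 brown, 9 violet, 11 lime — 15 + 18 + 8 + 21 + 15 + 1 + 1 + 9 + 11 = 99 socks.
One more sock must push some color to its target, so 99 + 1 = 100.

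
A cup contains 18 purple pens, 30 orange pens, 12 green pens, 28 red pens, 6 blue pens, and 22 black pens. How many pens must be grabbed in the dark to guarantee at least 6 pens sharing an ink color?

Treat the 6 ink colors as pigeonholes.
The worst case takes 5 pens of each ink color without reaching 6 of any: 6 × 5 = 30.
The next pen must bring some ink color to 6, so 30 + 1 = 31.

31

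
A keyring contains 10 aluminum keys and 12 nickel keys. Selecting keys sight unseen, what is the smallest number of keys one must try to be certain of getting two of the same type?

3

Treat the 2 types as pigeonholes.
The worst case takes 1 key of each type without reaching 2 of any: 2 × 1 = 2.
The next key must bring some type to 2, so 2 + 1 = 3.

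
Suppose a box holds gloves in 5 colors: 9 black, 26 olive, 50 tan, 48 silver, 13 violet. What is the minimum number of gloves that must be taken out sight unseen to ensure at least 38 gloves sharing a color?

123

In the worst case we take at most 37 of each color, but all 9 black, all 26 olive, and all 13 violet (fewer than 37), giving 9 + 26 + 37 + 37 + 13 = 122.
One more glove then forces some color to 38, so 122 + 1 = 123.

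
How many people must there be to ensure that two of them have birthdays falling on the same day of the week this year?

There are 7 days of the week acting as pigeonholes.
With 7 people we could place one in each, avoiding any repeat.
One more forces some class to hold 2, so 7 + 1 = 8.

8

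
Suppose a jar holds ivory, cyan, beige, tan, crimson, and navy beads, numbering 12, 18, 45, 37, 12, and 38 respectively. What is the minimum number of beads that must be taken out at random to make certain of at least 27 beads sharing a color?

In the worst case we take at most 26 of each color, but all 12 ivory, all 18 cyan, and all 12 crimson (fewer than 26), giving 12 + 18 + 26 + 26 + 12 + 26 = 120.
One more bead then forces some color to 27, so 120 + 1 = 121.

121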